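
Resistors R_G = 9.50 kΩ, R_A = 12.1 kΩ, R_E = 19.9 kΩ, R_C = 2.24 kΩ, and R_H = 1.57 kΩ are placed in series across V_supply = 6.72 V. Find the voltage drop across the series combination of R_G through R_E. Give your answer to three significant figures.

ΣR = 9.50 + 12.1 + 19.9 + 2.24 + 1.57 = 45.31 kΩ.
R_{R_G..R_E} = 9.50 + 12.1 + 19.9 = 41.50 kΩ.
By the voltage-divider rule, V = 6.72 × 41.50/45.31 = 6.155 V.

V ≈ 6.15 V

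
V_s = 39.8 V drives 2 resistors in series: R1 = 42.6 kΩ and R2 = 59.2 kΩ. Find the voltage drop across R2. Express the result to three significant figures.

Total series resistance ΣR = 42.6 + 59.2 = 101.8 kΩ.
Voltage divider: V = V_s · (59.20 / 101.8) = 39.8 × 0.5815 = 23.14 V.

V ≈ 23.1 V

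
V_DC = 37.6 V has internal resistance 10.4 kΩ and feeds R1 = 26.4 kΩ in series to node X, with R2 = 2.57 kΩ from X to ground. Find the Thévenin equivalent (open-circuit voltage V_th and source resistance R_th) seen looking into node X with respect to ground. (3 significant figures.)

R1' = 10.4 + 26.4 = 36.80 kΩ (source resistance + R1).
With X open, the divider is unloaded: V_th = 37.6 × 2.57/39.37 = 2.454 V.
Zeroing V_DC shorts the top of R1' to ground, so R_th = R1' ‖ R2 = 2.402 kΩ.

V_th ≈ 2.45 V, R_th ≈ 2.40 kΩ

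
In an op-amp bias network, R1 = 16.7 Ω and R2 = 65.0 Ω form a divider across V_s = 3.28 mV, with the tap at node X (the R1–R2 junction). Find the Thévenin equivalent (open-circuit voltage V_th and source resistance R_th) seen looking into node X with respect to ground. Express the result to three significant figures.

V_th ≈ 2.61 mV, R_th ≈ 13.3 Ω

Open-circuit (no load on X): V_th = V_s · R2/(R1 + R2) = 3.28 × 65.0/(16.70 + 65.0) = 2.610 mV.
Looking into X with the source shorted: R_th = R1·R2/(R1+R2) = 16.70 × 65.0/81.70 = 13.29 Ω.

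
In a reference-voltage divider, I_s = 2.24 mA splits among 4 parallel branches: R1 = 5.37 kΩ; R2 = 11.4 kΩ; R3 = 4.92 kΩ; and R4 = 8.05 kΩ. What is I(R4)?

I ≈ 0.463 mA

Total conductance ΣG = 1/5.37 + 1/11.4 + 1/4.92 + 1/8.05 = 0.6014 (units of 1/kΩ).
By the current-divider rule, I = I_s · G_k/ΣG = 2.24 × 0.2066 = 0.4627 mA.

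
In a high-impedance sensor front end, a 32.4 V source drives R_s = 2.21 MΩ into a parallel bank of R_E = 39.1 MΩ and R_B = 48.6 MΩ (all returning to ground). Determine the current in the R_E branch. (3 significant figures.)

Combine the parallel branches: R_p = (1/39.1 + 1/48.6)⁻¹ = 21.67 MΩ.
V_A = 32.4 × 21.67/23.88 = 29.40 V.
Branch current I = V_A/R_E = 29.40/39.1 = 0.7519 µA.
(Check via current divider: I_total = 1.357 µA; share G_k/ΣG = 0.5542 → same result.)

I ≈ 0.752 µA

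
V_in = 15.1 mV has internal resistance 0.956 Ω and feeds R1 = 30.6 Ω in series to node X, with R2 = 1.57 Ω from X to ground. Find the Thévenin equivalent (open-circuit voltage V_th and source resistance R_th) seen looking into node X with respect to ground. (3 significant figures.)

R1' = 0.956 + 30.6 = 31.56 Ω (source resistance + R1).
V_th is the unloaded tap voltage: V_in · R2/(R1'+R2) = 15.1 × 0.04739 = 0.7157 mV.
With V_in suppressed (replaced by a short), R_th = R1' ‖ R2 = (31.56 × 1.57)/(31.56 + 1.57) = 1.496 Ω.

V_th ≈ 0.716 mV, R_th ≈ 1.50 Ω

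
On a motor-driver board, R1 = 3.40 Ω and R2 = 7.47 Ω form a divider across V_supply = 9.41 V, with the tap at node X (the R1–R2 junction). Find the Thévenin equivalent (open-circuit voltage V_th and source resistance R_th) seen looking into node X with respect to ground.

With X open, the divider is unloaded: V_th = 9.41 × 7.47/10.87 = 6.467 V.
Zeroing V_supply shorts the top of R1 to ground, so R_th = R1 ‖ R2 = 2.337 Ω.

V_th ≈ 6.47 V, R_th ≈ 2.34 Ω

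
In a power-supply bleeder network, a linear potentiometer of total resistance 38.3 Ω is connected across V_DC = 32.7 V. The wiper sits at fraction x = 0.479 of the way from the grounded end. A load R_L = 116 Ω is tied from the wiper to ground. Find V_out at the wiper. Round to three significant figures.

V_out ≈ 14.5 V

Split the track: R_lower = x·R_p = 18.35 Ω, R_upper = (1−x)·R_p = 19.95 Ω.
R_L loads the lower segment: effective lower R = 15.84 Ω.
Loaded-divider output: V_out = 32.7 × 0.4425 = 14.47 V.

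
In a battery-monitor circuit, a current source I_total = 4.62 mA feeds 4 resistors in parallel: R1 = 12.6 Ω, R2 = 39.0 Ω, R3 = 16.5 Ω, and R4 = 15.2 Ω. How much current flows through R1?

I ≈ 1.58 mA

Total conductance ΣG = 1/12.6 + 1/39.0 + 1/16.5 + 1/15.2 = 0.2314 (units of 1/Ω).
R1 takes the fraction G_k/ΣG = 0.07937/0.2314 = 0.3430, so I = 4.62 × 0.3430 = 1.585 mA.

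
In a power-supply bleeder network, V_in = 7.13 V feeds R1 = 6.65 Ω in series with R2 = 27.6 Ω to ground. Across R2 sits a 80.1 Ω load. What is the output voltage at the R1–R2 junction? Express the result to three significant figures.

First combine the lower leg with the load: R2 ‖ R_L = 20.53 Ω.
Then V_out = V_in · R2'/(R1 + R2') = 7.13 × 20.53/27.18 = 5.385 V.

V_out ≈ 5.39 V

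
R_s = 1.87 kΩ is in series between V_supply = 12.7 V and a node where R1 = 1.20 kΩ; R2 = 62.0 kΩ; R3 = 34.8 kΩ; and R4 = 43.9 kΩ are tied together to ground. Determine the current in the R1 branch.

I ≈ 3.94 mA

Parallel bank: R_p = 1/(1/1.20 + 1/62.0 + 1/34.8 + 1/43.9) = 1.110 kΩ.
V_A = 12.7 × 1.110/2.980 = 4.730 V.
Branch current I = V_A/R1 = 4.730/1.20 = 3.942 mA.
(Equivalently: I_total = 4.262 mA, then current-divider fraction G_k/ΣG = 0.9249.)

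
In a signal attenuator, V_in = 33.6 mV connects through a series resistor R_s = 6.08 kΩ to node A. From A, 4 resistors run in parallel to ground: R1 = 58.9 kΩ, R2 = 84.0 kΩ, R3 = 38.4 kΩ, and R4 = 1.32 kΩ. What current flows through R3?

Parallel bank: R_p = 1/(1/58.9 + 1/84.0 + 1/38.4 + 1/1.32) = 1.231 kΩ.
V_A by voltage divider: V_A = 33.6 × 1.231/(6.08 + 1.231) = 5.657 mV.
Branch current I = V_A/R3 = 5.657/38.4 = 0.1473 µA.

I ≈ 0.147 µA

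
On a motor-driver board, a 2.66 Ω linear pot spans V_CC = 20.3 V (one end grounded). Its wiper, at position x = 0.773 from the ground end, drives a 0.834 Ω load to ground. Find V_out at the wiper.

The pot divides into 0.6038 Ω above the wiper and 2.056 Ω below.
(x·R_p) ‖ R_L = 0.5933 Ω.
V_out = 20.3 × 0.5933/(0.6038 + 0.5933) = 10.06 V.

V_out ≈ 10.1 V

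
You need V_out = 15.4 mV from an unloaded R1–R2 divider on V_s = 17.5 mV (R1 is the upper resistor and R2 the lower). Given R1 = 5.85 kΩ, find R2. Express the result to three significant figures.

The divider ratio is R2/(R1+R2) = 15.4/17.5 = 0.8800.
R2 = R1 · 0.8800/(1 − 0.8800) = 42.90 kΩ.

R2 ≈ 42.9 kΩ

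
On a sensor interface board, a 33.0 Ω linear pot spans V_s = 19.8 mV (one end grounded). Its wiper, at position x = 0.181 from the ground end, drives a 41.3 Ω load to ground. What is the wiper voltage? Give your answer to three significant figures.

Split the track: R_lower = x·R_p = 5.973 Ω, R_upper = (1−x)·R_p = 27.03 Ω.
R_L loads the lower segment: effective lower R = 5.218 Ω.
Loaded-divider output: V_out = 19.8 × 0.1618 = 3.204 mV.

V_out ≈ 3.20 mV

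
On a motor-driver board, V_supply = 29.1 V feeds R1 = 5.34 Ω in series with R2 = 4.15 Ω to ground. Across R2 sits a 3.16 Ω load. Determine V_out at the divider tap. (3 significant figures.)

V_out ≈ 7.32 V

R2 ‖ R_L = (4.15 × 3.16)/(4.15 + 3.16) = 1.794 Ω.
Voltage divider with the loaded lower leg: V_out = 29.1 × 1.794/(5.34 + 1.794) = 29.1 × 0.2515 = 7.318 V.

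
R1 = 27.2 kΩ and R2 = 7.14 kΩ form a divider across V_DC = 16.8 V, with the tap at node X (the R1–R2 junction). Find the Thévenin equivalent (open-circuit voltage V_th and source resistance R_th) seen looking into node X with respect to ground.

With X open, the divider is unloaded: V_th = 16.8 × 7.14/34.34 = 3.493 V.
With V_DC suppressed (replaced by a short), R_th = R1 ‖ R2 = (27.20 × 7.14)/(27.20 + 7.14) = 5.655 kΩ.

V_th ≈ 3.49 V, R_th ≈ 5.66 kΩ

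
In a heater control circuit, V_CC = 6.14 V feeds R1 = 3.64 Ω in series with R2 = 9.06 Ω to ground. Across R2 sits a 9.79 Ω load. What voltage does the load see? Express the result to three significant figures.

V_out ≈ 3.46 V

First combine the lower leg with the load: R2 ‖ R_L = 4.705 Ω.
Voltage divider with the loaded lower leg: V_out = 6.14 × 4.705/(3.64 + 4.705) = 6.14 × 0.5638 = 3.462 V.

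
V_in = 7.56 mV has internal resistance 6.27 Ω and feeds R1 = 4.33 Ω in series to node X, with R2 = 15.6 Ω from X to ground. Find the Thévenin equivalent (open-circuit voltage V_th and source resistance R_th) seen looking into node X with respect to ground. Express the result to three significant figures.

R1' = 6.27 + 4.33 = 10.60 Ω (source resistance + R1).
With X open, the divider is unloaded: V_th = 7.56 × 15.6/26.20 = 4.501 mV.
Zeroing V_in shorts the top of R1' to ground, so R_th = R1' ‖ R2 = 6.311 Ω.

V_th ≈ 4.50 mV, R_th ≈ 6.31 Ω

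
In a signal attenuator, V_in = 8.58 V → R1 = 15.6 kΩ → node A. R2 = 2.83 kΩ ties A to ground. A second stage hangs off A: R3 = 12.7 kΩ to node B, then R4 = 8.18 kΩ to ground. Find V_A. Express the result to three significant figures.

V_A ≈ 1.18 V

Node A sees R2 in parallel with the series input of stage 2, R3 + R4 = 20.88 kΩ.
R2 ‖ (R3+R4) = 2.492 kΩ.
First divider: V_A = V_in · 2.492/(15.6 + 2.492) = 1.182 V.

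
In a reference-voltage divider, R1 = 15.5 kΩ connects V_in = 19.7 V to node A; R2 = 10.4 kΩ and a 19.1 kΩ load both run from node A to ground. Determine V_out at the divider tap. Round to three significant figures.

The load sits in parallel with R2, giving an effective lower resistance R2' = R2·R_L/(R2+R_L) = 6.734 kΩ.
Voltage divider with the loaded lower leg: V_out = 19.7 × 6.734/(15.5 + 6.734) = 19.7 × 0.3029 = 5.966 V.
(Unloaded it would be 7.91 V; the load pulls it down.)

V_out ≈ 5.97 V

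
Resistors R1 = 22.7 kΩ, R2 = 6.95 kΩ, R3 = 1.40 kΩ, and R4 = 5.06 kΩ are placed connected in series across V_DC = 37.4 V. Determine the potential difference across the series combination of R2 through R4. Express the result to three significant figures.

V ≈ 13.9 V

ΣR = 22.7 + 6.95 + 1.40 + 5.06 = 36.11 kΩ.
R_{R2..R4} = 6.95 + 1.40 + 5.06 = 13.41 kΩ.
By the voltage-divider rule, V = 37.4 × 13.41/36.11 = 13.89 V.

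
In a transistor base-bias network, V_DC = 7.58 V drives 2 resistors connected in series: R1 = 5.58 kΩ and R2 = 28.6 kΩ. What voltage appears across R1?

V ≈ 1.24 V

Total series resistance ΣR = 5.58 + 28.6 = 34.18 kΩ.
By the voltage-divider rule, V = 7.58 × 5.580/34.18 = 1.237 V.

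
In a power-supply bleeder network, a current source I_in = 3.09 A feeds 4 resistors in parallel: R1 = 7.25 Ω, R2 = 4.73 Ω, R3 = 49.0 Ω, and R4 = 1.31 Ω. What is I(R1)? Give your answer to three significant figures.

ΣG = 1/7.25 + 1/4.73 + 1/49.0 + 1/1.31 = 1.133.
By the current-divider rule, I = I_in · G_k/ΣG = 3.09 × 0.1217 = 0.3761 A.

I ≈ 0.376 A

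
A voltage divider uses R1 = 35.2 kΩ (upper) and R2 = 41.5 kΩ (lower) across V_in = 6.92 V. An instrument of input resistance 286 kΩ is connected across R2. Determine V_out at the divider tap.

First combine the lower leg with the load: R2 ‖ R_L = 36.24 kΩ.
Voltage divider with the loaded lower leg: V_out = 6.92 × 36.24/(35.2 + 36.24) = 6.92 × 0.5073 = 3.510 V.

V_out ≈ 3.51 V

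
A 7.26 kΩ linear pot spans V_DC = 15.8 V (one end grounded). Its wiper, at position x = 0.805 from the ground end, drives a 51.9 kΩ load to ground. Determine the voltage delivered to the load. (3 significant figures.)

Split the track: R_lower = x·R_p = 5.844 kΩ, R_upper = (1−x)·R_p = 1.416 kΩ.
(x·R_p) ‖ R_L = 5.253 kΩ.
Then V_out = V_DC · 5.253/(1.416 + 5.253) = 12.45 V.

V_out ≈ 12.4 V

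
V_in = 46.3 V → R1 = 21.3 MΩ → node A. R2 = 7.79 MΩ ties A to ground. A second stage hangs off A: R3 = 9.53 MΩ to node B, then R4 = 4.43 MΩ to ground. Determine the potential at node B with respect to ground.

Node A sees R2 in parallel with the series input of stage 2, R3 + R4 = 13.96 MΩ.
R2 ‖ (R3+R4) = 5.000 MΩ.
V_A = 46.3 × 5.000/(21.3 + 5.000) = 8.802 V.
Then the unloaded second divider: V_B = V_A × R4/(R3+R4) = 8.802 × 0.3173 = 2.793 V.

V_B ≈ 2.79 V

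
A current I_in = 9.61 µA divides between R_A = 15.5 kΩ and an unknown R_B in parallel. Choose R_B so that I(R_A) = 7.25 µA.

Two-branch current divider: I_A = I_in · R_B/(R_A + R_B).
With f = 0.7544, R_B = R_A · f/(1−f) = 15.5 × 3.072 = 47.62 kΩ.

R_B ≈ 47.6 kΩ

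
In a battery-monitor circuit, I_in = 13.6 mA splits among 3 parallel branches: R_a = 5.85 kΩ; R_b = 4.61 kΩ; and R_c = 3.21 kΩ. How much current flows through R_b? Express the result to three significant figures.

I ≈ 4.22 mA

ΣG = 1/5.85 + 1/4.61 + 1/3.21 = 0.6994.
By the current-divider rule, I = I_in · G_k/ΣG = 13.6 × 0.3102 = 4.218 mA.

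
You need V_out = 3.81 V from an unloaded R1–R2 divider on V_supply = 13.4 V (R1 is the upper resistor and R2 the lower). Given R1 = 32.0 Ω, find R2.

The divider ratio is R2/(R1+R2) = 3.81/13.4 = 0.2843.
Rearranging, R2 = R1·k/(1−k) = 32.0 × 0.3973 = 12.71 Ω.

R2 ≈ 12.7 Ω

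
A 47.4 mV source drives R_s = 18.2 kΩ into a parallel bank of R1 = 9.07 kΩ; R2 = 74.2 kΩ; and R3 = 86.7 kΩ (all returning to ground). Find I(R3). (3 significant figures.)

I ≈ 0.158 µA

Equivalent of the parallel group: R_p = 7.393 kΩ.
V_A by voltage divider: V_A = 47.4 × 7.393/(18.2 + 7.393) = 13.69 mV.
Branch current I = V_A/R3 = 13.69/86.7 = 0.1579 µA.
(Check via current divider: I_total = 1.852 µA; share G_k/ΣG = 0.08527 → same result.)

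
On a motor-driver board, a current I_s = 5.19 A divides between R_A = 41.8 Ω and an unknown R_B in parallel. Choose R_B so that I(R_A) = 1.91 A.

R_B ≈ 24.3 Ω

Two-branch current divider: I_A = I_s · R_B/(R_A + R_B).
1.91/5.19 = R_B/(R_A + R_B) → R_B = R_A · (0.3680)/(1 − 0.3680) = 41.8 × 0.5823 = 24.34 Ω.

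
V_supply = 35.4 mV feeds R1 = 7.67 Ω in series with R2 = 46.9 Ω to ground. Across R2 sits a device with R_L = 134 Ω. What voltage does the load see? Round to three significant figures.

V_out ≈ 29.0 mV

First combine the lower leg with the load: R2 ‖ R_L = 34.74 Ω.
Voltage divider with the loaded lower leg: V_out = 35.4 × 34.74/(7.67 + 34.74) = 35.4 × 0.8191 = 29.00 mV.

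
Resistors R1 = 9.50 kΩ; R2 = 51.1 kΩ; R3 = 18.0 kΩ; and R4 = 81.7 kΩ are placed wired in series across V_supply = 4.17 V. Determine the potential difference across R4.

V ≈ 2.13 V

ΣR = 9.50 + 51.1 + 18.0 + 81.7 = 160.3 kΩ.
V = V_supply · R/ΣR = 4.17 × 0.5097 = 2.125 V.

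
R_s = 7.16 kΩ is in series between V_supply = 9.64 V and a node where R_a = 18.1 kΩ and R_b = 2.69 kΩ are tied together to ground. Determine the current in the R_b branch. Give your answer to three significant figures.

I ≈ 0.883 mA

Combine the parallel branches: R_p = (1/18.1 + 1/2.69)⁻¹ = 2.342 kΩ.
V_A = 9.64 × 2.342/9.502 = 2.376 V.
Branch current I = V_A/R_b = 2.376/2.69 = 0.8833 mA.
(Equivalently: I_total = 1.015 mA, then current-divider fraction G_k/ΣG = 0.8706.)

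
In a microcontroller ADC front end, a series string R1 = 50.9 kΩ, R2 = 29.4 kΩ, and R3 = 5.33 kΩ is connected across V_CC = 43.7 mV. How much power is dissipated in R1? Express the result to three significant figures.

The common current is I = 43.7/85.63 = 0.5103 µA.
V(R1) = I·R = 25.98 mV; P = V·I = 25.98 × 0.5103 = 13.26 nW.

P ≈ 13.3 nW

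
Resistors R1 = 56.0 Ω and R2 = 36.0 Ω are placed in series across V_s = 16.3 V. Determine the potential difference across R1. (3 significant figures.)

V ≈ 9.92 V

Total series resistance ΣR = 56.0 + 36.0 = 92.00 Ω.
By the voltage-divider rule, V = 16.3 × 56.00/92.00 = 9.922 V.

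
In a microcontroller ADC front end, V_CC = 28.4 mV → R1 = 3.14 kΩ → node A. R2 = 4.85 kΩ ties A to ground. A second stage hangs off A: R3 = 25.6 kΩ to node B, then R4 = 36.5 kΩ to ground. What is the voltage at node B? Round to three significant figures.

Node A sees R2 in parallel with the series input of stage 2, R3 + R4 = 62.10 kΩ.
R2 ‖ (R3+R4) = 4.499 kΩ.
V_A = 28.4 × 4.499/(3.14 + 4.499) = 16.73 mV.
Stage 2 is unloaded, so V_B = V_A · R4/(R3+R4) = 16.73 × 36.5/62.10 = 9.831 mV.

V_B ≈ 9.83 mV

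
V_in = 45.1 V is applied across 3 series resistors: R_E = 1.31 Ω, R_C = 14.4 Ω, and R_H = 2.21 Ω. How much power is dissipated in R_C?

ΣR = 17.92 Ω → I = 45.1/17.92 = 2.517 A.
P(R_C) = I²·R_C = (2.517)² × 14.4 = 91.21 W.

P ≈ 91.2 W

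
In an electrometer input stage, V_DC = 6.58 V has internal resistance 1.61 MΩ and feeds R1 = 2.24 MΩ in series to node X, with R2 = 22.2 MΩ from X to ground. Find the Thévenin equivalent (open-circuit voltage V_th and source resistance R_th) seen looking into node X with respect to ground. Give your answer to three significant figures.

V_th ≈ 5.61 V, R_th ≈ 3.28 MΩ

R1' = 1.61 + 2.24 = 3.850 MΩ (source resistance + R1).
With X open, the divider is unloaded: V_th = 6.58 × 22.2/26.05 = 5.608 V.
With V_DC suppressed (replaced by a short), R_th = R1' ‖ R2 = (3.850 × 22.2)/(3.850 + 22.2) = 3.281 MΩ.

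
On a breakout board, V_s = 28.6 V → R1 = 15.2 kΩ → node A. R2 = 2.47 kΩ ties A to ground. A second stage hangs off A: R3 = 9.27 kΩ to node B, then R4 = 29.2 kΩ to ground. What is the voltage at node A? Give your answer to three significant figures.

The second stage (R3 + R4 = 38.47 kΩ) loads node A in parallel with R2.
Effective lower resistance at A: R2 ‖ 38.47 = 2.321 kΩ.
V_A = 28.6 × 2.321/(15.2 + 2.321) = 3.789 V.

V_A ≈ 3.79 V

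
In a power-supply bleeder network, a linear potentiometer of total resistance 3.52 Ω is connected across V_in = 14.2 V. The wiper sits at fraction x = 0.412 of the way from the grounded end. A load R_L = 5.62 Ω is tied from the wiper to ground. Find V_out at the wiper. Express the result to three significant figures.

The pot divides into 2.070 Ω above the wiper and 1.450 Ω below.
(x·R_p) ‖ R_L = 1.153 Ω.
V_out = 14.2 × 1.153/(2.070 + 1.153) = 5.080 V.
(Unloaded: V_out = x·V_in = 5.85 V.)

V_out ≈ 5.08 V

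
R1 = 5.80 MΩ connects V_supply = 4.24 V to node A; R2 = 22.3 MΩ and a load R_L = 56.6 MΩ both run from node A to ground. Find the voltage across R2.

R2 ‖ R_L = (22.3 × 56.6)/(22.3 + 56.6) = 16.00 MΩ.
Now apply the divider: V_out = 4.24 × 0.7339 = 3.112 V.
(Unloaded it would be 3.36 V; the load pulls it down.)

V_out ≈ 3.11 V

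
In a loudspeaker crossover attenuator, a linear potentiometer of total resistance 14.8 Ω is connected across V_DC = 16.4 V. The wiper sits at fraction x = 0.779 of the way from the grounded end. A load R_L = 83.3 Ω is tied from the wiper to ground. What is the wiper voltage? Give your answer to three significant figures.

V_out ≈ 12.4 V

Split the track: R_lower = x·R_p = 11.53 Ω, R_upper = (1−x)·R_p = 3.271 Ω.
Lower segment in parallel with the load: 11.53 ‖ 83.3 = 10.13 Ω.
Then V_out = V_DC · 10.13/(3.271 + 10.13) = 12.40 V.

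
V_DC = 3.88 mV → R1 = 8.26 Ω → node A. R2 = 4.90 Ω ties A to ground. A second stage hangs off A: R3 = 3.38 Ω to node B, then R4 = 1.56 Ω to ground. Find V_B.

V_B ≈ 0.281 mV

Looking into the second stage from A: R3 + R4 = 4.940 Ω appears in parallel with R2.
R2 ‖ (R3+R4) = 2.460 Ω.
First divider: V_A = V_DC · 2.460/(8.26 + 2.460) = 0.8904 mV.
Then the unloaded second divider: V_B = V_A × R4/(R3+R4) = 0.8904 × 0.3158 = 0.2812 mV.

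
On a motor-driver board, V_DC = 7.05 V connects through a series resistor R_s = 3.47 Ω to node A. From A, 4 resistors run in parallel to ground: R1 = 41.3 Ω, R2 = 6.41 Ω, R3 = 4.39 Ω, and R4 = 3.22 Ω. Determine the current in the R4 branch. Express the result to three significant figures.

I ≈ 0.627 A

Combine the parallel branches: R_p = (1/41.3 + 1/6.41 + 1/4.39 + 1/3.22)⁻¹ = 1.392 Ω.
V_A by voltage divider: V_A = 7.05 × 1.392/(3.47 + 1.392) = 2.018 V.
Branch current I = V_A/R4 = 2.018/3.22 = 0.6267 A.
(Check via current divider: I_total = 1.450 A; share G_k/ΣG = 0.4322 → same result.)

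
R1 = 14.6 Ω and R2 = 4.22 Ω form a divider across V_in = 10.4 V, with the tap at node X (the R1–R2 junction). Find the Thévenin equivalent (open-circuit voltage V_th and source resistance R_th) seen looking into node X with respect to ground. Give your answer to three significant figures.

V_th ≈ 2.33 V, R_th ≈ 3.27 Ω

With X open, the divider is unloaded: V_th = 10.4 × 4.22/18.82 = 2.332 V.
Zeroing V_in shorts the top of R1 to ground, so R_th = R1 ‖ R2 = 3.274 Ω.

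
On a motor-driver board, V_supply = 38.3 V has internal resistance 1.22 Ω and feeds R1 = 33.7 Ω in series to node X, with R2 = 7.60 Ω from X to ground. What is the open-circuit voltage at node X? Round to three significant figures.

V_th ≈ 6.85 V

R1' = 1.22 + 33.7 = 34.92 Ω (source resistance + R1).
With X open, the divider is unloaded: V_th = 38.3 × 7.60/42.52 = 6.846 V.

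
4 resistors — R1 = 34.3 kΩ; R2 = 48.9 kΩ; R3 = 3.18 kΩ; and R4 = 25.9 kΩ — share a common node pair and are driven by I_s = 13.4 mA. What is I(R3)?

I ≈ 10.5 mA

Conductances: ΣG = 1/34.3 + 1/48.9 + 1/3.18 + 1/25.9 = 0.4027 (1/kΩ).
Current divider: I(R3) = I_s · G_k/ΣG = 13.4 × (0.3145/0.4027) = 13.4 × 0.7809 = 10.46 mA.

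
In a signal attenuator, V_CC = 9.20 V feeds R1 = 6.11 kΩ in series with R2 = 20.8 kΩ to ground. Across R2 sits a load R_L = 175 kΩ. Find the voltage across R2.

The load sits in parallel with R2, giving an effective lower resistance R2' = R2·R_L/(R2+R_L) = 18.59 kΩ.
Then V_out = V_CC · R2'/(R1 + R2') = 9.20 × 18.59/24.70 = 6.924 V.

V_out ≈ 6.92 V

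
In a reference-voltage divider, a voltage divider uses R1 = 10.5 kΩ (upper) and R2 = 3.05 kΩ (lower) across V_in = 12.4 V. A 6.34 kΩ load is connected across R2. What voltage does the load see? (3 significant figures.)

V_out ≈ 2.03 V

R2 ‖ R_L = (3.05 × 6.34)/(3.05 + 6.34) = 2.059 kΩ.
Now apply the divider: V_out = 12.4 × 0.1640 = 2.033 V.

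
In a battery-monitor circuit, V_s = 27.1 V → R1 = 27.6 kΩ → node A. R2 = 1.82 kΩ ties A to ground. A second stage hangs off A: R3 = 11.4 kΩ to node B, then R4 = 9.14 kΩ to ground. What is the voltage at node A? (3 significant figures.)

The second stage (R3 + R4 = 20.54 kΩ) loads node A in parallel with R2.
Effective lower resistance at A: R2 ‖ 20.54 = 1.672 kΩ.
So V_A = 27.1 × 0.05711 = 1.548 V.

V_A ≈ 1.55 V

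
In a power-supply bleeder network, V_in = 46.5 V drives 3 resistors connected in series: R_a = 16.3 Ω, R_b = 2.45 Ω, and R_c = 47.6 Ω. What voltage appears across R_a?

V ≈ 11.4 V

ΣR = 16.3 + 2.45 + 47.6 = 66.35 Ω.
By the voltage-divider rule, V = 46.5 × 16.30/66.35 = 11.42 V.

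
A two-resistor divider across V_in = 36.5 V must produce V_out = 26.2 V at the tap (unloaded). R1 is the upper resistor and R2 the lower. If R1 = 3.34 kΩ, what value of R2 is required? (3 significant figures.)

R2 ≈ 8.50 kΩ

Required fraction k = V_out/V_in = 0.7178.
So R2 = R1 · V_out/(V_in − V_out) = 3.34 × 26.2/(36.5 − 26.2) = 3.34 × 2.544 = 8.496 kΩ.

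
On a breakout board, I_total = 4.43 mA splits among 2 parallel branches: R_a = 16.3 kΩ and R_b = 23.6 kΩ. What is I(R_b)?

With just two branches, the current splits inversely with resistance.
I(R_b) = 4.43 × 16.3/(16.3 + 23.6) = 4.43 × 0.4085 = 1.810 mA.

I ≈ 1.81 mA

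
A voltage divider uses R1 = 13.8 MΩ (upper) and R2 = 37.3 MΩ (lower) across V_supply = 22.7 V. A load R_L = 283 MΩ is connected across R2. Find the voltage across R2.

The load sits in parallel with R2, giving an effective lower resistance R2' = R2·R_L/(R2+R_L) = 32.96 MΩ.
Voltage divider with the loaded lower leg: V_out = 22.7 × 32.96/(13.8 + 32.96) = 22.7 × 0.7049 = 16.00 V.

V_out ≈ 16.0 V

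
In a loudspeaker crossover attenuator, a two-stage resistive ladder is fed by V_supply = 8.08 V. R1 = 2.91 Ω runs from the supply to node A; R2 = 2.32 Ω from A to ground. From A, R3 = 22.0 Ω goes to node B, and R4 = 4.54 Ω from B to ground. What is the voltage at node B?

V_B ≈ 0.585 V

The second stage (R3 + R4 = 26.54 Ω) loads node A in parallel with R2.
R2 ‖ (R3+R4) = 2.133 Ω.
V_A = 8.08 × 2.133/(2.91 + 2.133) = 3.418 V.
V_B = V_A × 0.1711 = 0.5847 V.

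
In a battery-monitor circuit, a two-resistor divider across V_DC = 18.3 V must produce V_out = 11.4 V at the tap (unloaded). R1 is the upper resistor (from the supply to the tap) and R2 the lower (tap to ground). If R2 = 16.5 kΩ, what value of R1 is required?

R1 ≈ 9.99 kΩ

Required fraction k = V_out/V_DC = 0.6230.
Rearranging, R1 = R2·(1−k)/k = 16.5 × 0.6053 = 9.987 kΩ.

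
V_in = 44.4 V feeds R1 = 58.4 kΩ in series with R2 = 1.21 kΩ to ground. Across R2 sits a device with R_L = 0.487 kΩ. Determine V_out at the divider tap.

V_out ≈ 0.262 V

R2 ‖ R_L = (1.21 × 0.487)/(1.21 + 0.487) = 0.3472 kΩ.
Now apply the divider: V_out = 44.4 × 0.005911 = 0.2624 V.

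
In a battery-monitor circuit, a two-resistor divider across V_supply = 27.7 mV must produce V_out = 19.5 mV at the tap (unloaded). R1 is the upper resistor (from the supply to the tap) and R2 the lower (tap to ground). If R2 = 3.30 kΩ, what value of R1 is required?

The divider ratio is R2/(R1+R2) = 19.5/27.7 = 0.7040.
So R1 = R2 · (V_supply/V_out − 1) = 3.30 × (27.7/19.5 − 1) = 3.30 × 0.4205 = 1.388 kΩ.

R1 ≈ 1.39 kΩ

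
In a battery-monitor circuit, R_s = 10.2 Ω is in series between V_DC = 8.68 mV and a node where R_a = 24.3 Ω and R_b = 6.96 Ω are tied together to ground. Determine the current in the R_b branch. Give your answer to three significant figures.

Equivalent of the parallel group: R_p = 5.410 Ω.
Node voltage V_A = V_DC · R_p/(R_s + R_p) = 8.68 × 0.3466 = 3.008 mV.
Branch current I = V_A/R_b = 3.008/6.96 = 0.4322 mA.

I ≈ 0.432 mA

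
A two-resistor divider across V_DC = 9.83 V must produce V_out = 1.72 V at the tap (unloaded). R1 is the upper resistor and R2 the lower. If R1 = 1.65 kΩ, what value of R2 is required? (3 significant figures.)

Required fraction k = V_out/V_DC = 0.1750.
So R2 = R1 · V_out/(V_DC − V_out) = 1.65 × 1.72/(9.83 − 1.72) = 1.65 × 0.2121 = 0.3499 kΩ.

R2 ≈ 0.350 kΩ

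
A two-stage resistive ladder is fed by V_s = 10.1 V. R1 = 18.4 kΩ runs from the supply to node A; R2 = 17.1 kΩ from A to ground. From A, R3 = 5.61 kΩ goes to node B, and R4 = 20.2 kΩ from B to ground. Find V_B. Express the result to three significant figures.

Node A sees R2 in parallel with the series input of stage 2, R3 + R4 = 25.81 kΩ.
R2 ‖ (R3+R4) = 10.29 kΩ.
V_A = 10.1 × 10.29/(18.4 + 10.29) = 3.621 V.
Then the unloaded second divider: V_B = V_A × R4/(R3+R4) = 3.621 × 0.7826 = 2.834 V.

V_B ≈ 2.83 V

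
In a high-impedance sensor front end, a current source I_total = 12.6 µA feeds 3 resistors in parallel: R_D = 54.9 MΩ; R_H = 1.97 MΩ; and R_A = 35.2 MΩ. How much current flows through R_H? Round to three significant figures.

I ≈ 11.5 µA

Conductances: ΣG = 1/54.9 + 1/1.97 + 1/35.2 = 0.5542 (1/MΩ).
By the current-divider rule, I = I_total · G_k/ΣG = 12.6 × 0.9159 = 11.54 µA.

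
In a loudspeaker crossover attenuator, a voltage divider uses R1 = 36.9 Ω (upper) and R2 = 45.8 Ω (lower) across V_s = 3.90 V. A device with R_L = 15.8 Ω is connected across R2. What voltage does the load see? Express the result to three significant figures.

First combine the lower leg with the load: R2 ‖ R_L = 11.75 Ω.
Voltage divider with the loaded lower leg: V_out = 3.90 × 11.75/(36.9 + 11.75) = 3.90 × 0.2415 = 0.9418 V.
(Unloaded it would be 2.16 V; the load pulls it down.)

V_out ≈ 0.942 V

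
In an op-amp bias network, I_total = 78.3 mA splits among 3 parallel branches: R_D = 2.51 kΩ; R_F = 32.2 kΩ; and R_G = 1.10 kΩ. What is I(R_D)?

Total conductance ΣG = 1/2.51 + 1/32.2 + 1/1.10 = 1.339 (units of 1/kΩ).
By the current-divider rule, I = I_total · G_k/ΣG = 78.3 × 0.2976 = 23.31 mA.

I ≈ 23.3 mA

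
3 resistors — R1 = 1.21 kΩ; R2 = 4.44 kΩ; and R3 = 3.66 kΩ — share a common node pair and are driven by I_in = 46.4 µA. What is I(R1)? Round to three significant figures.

I ≈ 28.9 µA

Total conductance ΣG = 1/1.21 + 1/4.44 + 1/3.66 = 1.325 (units of 1/kΩ).
R1 takes the fraction G_k/ΣG = 0.8264/1.325 = 0.6238, so I = 46.4 × 0.6238 = 28.94 µA.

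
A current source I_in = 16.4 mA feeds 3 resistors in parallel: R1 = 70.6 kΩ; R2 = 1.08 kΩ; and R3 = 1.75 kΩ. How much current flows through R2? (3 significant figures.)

I ≈ 10.0 mA

Conductances: ΣG = 1/70.6 + 1/1.08 + 1/1.75 = 1.512 (1/kΩ).
R2 takes the fraction G_k/ΣG = 0.9259/1.512 = 0.6126, so I = 16.4 × 0.6126 = 10.05 mA.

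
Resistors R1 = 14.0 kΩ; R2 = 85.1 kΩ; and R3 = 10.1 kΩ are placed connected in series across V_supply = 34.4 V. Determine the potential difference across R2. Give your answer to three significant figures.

V ≈ 26.8 V

ΣR = 14.0 + 85.1 + 10.1 = 109.2 kΩ.
V = V_supply · R/ΣR = 34.4 × 0.7793 = 26.81 V.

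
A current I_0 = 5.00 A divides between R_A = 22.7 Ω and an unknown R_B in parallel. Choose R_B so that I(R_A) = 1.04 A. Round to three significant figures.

R_B ≈ 5.96 Ω

Two-branch current divider: I_A = I_0 · R_B/(R_A + R_B).
1.04/5.00 = R_B/(R_A + R_B) → R_B = R_A · (0.2080)/(1 − 0.2080) = 22.7 × 0.2626 = 5.962 Ω.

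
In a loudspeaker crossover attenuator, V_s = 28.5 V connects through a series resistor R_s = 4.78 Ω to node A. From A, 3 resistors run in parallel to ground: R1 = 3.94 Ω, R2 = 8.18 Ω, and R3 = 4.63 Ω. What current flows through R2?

Combine the parallel branches: R_p = (1/3.94 + 1/8.18 + 1/4.63)⁻¹ = 1.689 Ω.
Node voltage V_A = V_s · R_p/(R_s + R_p) = 28.5 × 0.2611 = 7.441 V.
I(R2) = V_A / R2 = 7.441/8.18 = 0.9097 A.
(Check via current divider: I_total = 4.406 A; share G_k/ΣG = 0.2065 → same result.)

I ≈ 0.910 A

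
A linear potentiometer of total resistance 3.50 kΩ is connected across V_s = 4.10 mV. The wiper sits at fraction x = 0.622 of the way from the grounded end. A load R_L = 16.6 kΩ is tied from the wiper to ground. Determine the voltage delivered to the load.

V_out ≈ 2.43 mV

The pot divides into 1.323 kΩ above the wiper and 2.177 kΩ below.
R_L loads the lower segment: effective lower R = 1.925 kΩ.
Loaded-divider output: V_out = 4.10 × 0.5926 = 2.430 mV.
(Unloaded: V_out = x·V_s = 2.55 mV.)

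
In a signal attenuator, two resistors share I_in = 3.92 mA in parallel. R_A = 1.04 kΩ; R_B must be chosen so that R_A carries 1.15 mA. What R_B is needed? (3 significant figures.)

The fraction through R_A equals R_B/(R_A+R_B).
With f = 0.2934, R_B = R_A · f/(1−f) = 1.04 × 0.4152 = 0.4318 kΩ.

R_B ≈ 0.432 kΩ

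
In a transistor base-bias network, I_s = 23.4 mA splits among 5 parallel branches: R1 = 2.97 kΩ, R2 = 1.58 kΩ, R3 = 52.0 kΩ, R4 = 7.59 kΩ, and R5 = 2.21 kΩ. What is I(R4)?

Conductances: ΣG = 1/2.97 + 1/1.58 + 1/52.0 + 1/7.59 + 1/2.21 = 1.573 (1/kΩ).
R4 takes the fraction G_k/ΣG = 0.1318/1.573 = 0.08375, so I = 23.4 × 0.08375 = 1.960 mA.

I ≈ 1.96 mA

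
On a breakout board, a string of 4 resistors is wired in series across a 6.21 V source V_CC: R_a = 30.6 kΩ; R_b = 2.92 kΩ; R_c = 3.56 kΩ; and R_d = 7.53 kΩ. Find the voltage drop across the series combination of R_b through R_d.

ΣR = 30.6 + 2.92 + 3.56 + 7.53 = 44.61 kΩ.
R_{R_b..R_d} = 2.92 + 3.56 + 7.53 = 14.01 kΩ.
V = V_CC · R/ΣR = 6.21 × 0.3141 = 1.950 V.

V ≈ 1.95 V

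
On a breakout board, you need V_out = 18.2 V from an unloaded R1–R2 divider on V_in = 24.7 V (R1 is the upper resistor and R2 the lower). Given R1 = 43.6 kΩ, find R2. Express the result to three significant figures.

Required fraction k = V_out/V_in = 0.7368.
So R2 = R1 · V_out/(V_in − V_out) = 43.6 × 18.2/(24.7 − 18.2) = 43.6 × 2.800 = 122.1 kΩ.

R2 ≈ 122 kΩ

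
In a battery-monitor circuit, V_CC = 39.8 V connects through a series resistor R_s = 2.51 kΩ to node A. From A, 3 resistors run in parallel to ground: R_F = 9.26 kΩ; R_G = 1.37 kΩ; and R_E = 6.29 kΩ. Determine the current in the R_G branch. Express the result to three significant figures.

I ≈ 8.30 mA

Equivalent of the parallel group: R_p = 1.003 kΩ.
V_A by voltage divider: V_A = 39.8 × 1.003/(2.51 + 1.003) = 11.36 V.
I(R_G) = V_A / R_G = 11.36/1.37 = 8.295 mA.
(Equivalently: I_total = 11.33 mA, then current-divider fraction G_k/ΣG = 0.7322.)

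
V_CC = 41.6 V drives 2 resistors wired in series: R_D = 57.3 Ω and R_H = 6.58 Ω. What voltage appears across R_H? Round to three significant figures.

V ≈ 4.29 V

Total series resistance ΣR = 57.3 + 6.58 = 63.88 Ω.
Voltage divider: V = V_CC · (6.580 / 63.88) = 41.6 × 0.1030 = 4.285 V.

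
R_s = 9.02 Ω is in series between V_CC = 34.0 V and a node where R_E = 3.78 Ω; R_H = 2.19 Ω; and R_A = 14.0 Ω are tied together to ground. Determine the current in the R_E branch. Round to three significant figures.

Combine the parallel branches: R_p = (1/3.78 + 1/2.19 + 1/14.0)⁻¹ = 1.262 Ω.
V_A = 34.0 × 1.262/10.28 = 4.172 V.
I(R_E) = V_A / R_E = 4.172/3.78 = 1.104 A.
(Equivalently: I_total = 3.307 A, then current-divider fraction G_k/ΣG = 0.3338.)

I ≈ 1.10 A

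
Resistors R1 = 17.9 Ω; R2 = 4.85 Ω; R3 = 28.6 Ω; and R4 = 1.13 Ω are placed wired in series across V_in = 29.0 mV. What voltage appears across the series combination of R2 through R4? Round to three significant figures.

ΣR = 17.9 + 4.85 + 28.6 + 1.13 = 52.48 Ω.
R_{R2..R4} = 4.85 + 28.6 + 1.13 = 34.58 Ω.
By the voltage-divider rule, V = 29.0 × 34.58/52.48 = 19.11 mV.

V ≈ 19.1 mV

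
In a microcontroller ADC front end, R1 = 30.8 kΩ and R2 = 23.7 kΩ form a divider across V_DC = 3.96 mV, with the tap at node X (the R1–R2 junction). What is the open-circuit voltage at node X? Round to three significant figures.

With X open, the divider is unloaded: V_th = 3.96 × 23.7/54.50 = 1.722 mV.

V_th ≈ 1.72 mV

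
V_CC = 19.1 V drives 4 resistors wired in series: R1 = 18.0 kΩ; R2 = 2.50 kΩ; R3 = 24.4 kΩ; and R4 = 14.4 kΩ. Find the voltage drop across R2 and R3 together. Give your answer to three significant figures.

Total series resistance ΣR = 18.0 + 2.50 + 24.4 + 14.4 = 59.30 kΩ.
R_{R2..R3} = 2.50 + 24.4 = 26.90 kΩ.
V = V_CC · R/ΣR = 19.1 × 0.4536 = 8.664 V.

V ≈ 8.66 V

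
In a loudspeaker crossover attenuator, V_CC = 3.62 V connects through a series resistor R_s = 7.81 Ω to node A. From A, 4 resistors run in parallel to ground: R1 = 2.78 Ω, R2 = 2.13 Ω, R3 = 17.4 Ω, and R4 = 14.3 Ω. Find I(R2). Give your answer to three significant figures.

Parallel bank: R_p = 1/(1/2.78 + 1/2.13 + 1/17.4 + 1/14.3) = 1.045 Ω.
V_A by voltage divider: V_A = 3.62 × 1.045/(7.81 + 1.045) = 0.4273 V.
I(R2) = V_A / R2 = 0.4273/2.13 = 0.2006 A.
(Check via current divider: I_total = 0.4088 A; share G_k/ΣG = 0.4908 → same result.)

I ≈ 0.201 A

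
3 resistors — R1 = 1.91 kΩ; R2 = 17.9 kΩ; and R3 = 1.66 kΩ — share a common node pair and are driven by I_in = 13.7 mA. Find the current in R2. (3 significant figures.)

Total conductance ΣG = 1/1.91 + 1/17.9 + 1/1.66 = 1.182 (units of 1/kΩ).
R2 takes the fraction G_k/ΣG = 0.05587/1.182 = 0.04727, so I = 13.7 × 0.04727 = 0.6476 mA.

I ≈ 0.648 mA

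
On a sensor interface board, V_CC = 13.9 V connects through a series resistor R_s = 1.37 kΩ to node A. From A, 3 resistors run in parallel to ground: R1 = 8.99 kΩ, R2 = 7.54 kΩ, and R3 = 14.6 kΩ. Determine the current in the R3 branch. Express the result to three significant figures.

I ≈ 0.667 mA

Parallel bank: R_p = 1/(1/8.99 + 1/7.54 + 1/14.6) = 3.201 kΩ.
V_A by voltage divider: V_A = 13.9 × 3.201/(1.37 + 3.201) = 9.734 V.
I(R3) = V_A / R3 = 9.734/14.6 = 0.6667 mA.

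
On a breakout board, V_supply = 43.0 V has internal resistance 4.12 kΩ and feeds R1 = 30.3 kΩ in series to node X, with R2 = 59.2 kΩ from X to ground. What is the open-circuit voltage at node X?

R1' = 4.12 + 30.3 = 34.42 kΩ (source resistance + R1).
V_th is the unloaded tap voltage: V_supply · R2/(R1'+R2) = 43.0 × 0.6323 = 27.19 V.

V_th ≈ 27.2 V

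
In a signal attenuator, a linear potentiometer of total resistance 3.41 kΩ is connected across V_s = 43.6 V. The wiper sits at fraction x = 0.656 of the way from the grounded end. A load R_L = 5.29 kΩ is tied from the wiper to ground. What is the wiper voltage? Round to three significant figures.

V_out ≈ 25.0 V

Lower segment x·R_p = 2.237 kΩ; upper segment (1−x)·R_p = 1.173 kΩ.
Lower segment in parallel with the load: 2.237 ‖ 5.29 = 1.572 kΩ.
Then V_out = V_s · 1.572/(1.173 + 1.572) = 24.97 V.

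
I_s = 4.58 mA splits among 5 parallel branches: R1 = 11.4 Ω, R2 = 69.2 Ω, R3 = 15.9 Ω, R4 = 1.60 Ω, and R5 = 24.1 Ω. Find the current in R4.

ΣG = 1/11.4 + 1/69.2 + 1/15.9 + 1/1.60 + 1/24.1 = 0.8316.
By the current-divider rule, I = I_s · G_k/ΣG = 4.58 × 0.7516 = 3.442 mA.

I ≈ 3.44 mA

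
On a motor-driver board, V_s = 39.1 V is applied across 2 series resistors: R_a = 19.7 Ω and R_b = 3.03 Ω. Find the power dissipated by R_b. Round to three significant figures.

P ≈ 8.97 W

Series current I = V_s/ΣR = 39.1/22.73 = 1.720 A.
P(R_b) = I²·R_b = (1.720)² × 3.03 = 8.966 W.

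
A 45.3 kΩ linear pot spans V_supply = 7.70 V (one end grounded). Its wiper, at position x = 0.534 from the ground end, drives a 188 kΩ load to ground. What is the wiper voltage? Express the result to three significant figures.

Split the track: R_lower = x·R_p = 24.19 kΩ, R_upper = (1−x)·R_p = 21.11 kΩ.
R_L loads the lower segment: effective lower R = 21.43 kΩ.
Loaded-divider output: V_out = 7.70 × 0.5038 = 3.879 V.
(Unloaded: V_out = x·V_supply = 4.11 V.)

V_out ≈ 3.88 V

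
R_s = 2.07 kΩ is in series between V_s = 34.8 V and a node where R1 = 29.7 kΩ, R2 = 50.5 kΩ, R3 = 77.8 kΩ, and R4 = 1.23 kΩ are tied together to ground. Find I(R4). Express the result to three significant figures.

I ≈ 10.0 mA

Combine the parallel branches: R_p = (1/29.7 + 1/50.5 + 1/77.8 + 1/1.23)⁻¹ = 1.137 kΩ.
Node voltage V_A = V_s · R_p/(R_s + R_p) = 34.8 × 0.3546 = 12.34 V.
I(R4) = V_A / R4 = 12.34/1.23 = 10.03 mA.
(Check via current divider: I_total = 10.85 mA; share G_k/ΣG = 0.9246 → same result.)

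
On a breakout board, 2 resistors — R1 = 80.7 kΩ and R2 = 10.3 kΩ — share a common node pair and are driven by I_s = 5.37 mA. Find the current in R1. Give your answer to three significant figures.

I ≈ 0.608 mA

Two-branch current divider: I_k = I_s · R_other/(R_1 + R_2).
So I = 5.37 × 10.3/91.00 = 0.6078 mA.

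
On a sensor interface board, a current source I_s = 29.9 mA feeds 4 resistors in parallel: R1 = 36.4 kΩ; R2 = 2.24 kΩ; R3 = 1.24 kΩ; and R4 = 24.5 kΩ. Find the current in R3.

Total conductance ΣG = 1/36.4 + 1/2.24 + 1/1.24 + 1/24.5 = 1.321 (units of 1/kΩ).
By the current-divider rule, I = I_s · G_k/ΣG = 29.9 × 0.6104 = 18.25 mA.

I ≈ 18.3 mA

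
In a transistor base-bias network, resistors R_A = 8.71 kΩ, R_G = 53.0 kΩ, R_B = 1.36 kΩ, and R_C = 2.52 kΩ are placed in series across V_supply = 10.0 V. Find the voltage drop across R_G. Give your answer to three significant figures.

ΣR = 8.71 + 53.0 + 1.36 + 2.52 = 65.59 kΩ.
Voltage divider: V = V_supply · (53.00 / 65.59) = 10.0 × 0.8081 = 8.081 V.

V ≈ 8.08 V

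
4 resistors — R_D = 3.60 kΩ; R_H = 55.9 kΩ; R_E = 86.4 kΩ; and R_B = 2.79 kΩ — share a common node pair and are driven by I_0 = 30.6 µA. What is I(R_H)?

I ≈ 0.822 µA

ΣG = 1/3.60 + 1/55.9 + 1/86.4 + 1/2.79 = 0.6657.
Current divider: I(R_H) = I_0 · G_k/ΣG = 30.6 × (0.01789/0.6657) = 30.6 × 0.02687 = 0.8223 µA.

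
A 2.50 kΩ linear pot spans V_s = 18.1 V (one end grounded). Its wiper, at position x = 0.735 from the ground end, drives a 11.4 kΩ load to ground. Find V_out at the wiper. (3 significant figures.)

Lower segment x·R_p = 1.837 kΩ; upper segment (1−x)·R_p = 0.6625 kΩ.
(x·R_p) ‖ R_L = 1.582 kΩ.
V_out = 18.1 × 1.582/(0.6625 + 1.582) = 12.76 V.

V_out ≈ 12.8 V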